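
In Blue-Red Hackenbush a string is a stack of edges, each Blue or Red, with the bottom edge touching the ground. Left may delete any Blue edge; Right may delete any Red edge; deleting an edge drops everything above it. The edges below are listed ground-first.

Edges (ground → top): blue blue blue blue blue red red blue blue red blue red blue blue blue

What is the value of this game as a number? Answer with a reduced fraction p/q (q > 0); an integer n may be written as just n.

4527/1024

Prefix values for blue blue blue blue blue red red blue blue red blue red blue blue blue via {L|R} + simplicity:
edge 1 of 15 (blue): { 0 | none } = 1
edge 2 of 15 (blue): { 0,1 | none } = 2
edge 3 of 15 (blue): { 0,1,2 | none } = 3
edge 4 of 15 (blue): { 0,1,2,3 | none } = 4
edge 5 of 15 (blue): { 0,1,2,3,4 | none } = 5
edge 6 of 15 (red): { 0,1,2,3,4 | 5 } = 9/2
edge 7 of 15 (red): { 0,1,2,3,4 | 9/2,5 } = 17/4
edge 8 of 15 (blue): { 0,1,2,3,4,17/4 | 9/2,5 } = 35/8
edge 9 of 15 (blue): { 0,1,2,3,4,17/4,35/8 | 9/2,5 } = 71/16
edge 10 of 15 (red): { 0,1,2,3,4,17/4,35/8 | 71/16,9/2,5 } = 141/32
edge 11 of 15 (blue): { 0,1,2,3,4,17/4,35/8,141/32 | 71/16,9/2,5 } = 283/64
edge 12 of 15 (red): { 0,1,2,3,4,17/4,35/8,141/32 | 283/64,71/16,9/2,5 } = 565/128
edge 13 of 15 (blue): { 0,1,2,3,4,17/4,35/8,141/32,565/128 | 283/64,71/16,9/2,5 } = 1131/256
edge 14 of 15 (blue): { 0,1,2,3,4,17/4,35/8,141/32,565/128,1131/256 | 283/64,71/16,9/2,5 } = 2263/512
edge 15 of 15 (blue): { 0,1,2,3,4,17/4,35/8,141/32,565/128,1131/256,2263/512 | 283/64,71/16,9/2,5 } = 4527/1024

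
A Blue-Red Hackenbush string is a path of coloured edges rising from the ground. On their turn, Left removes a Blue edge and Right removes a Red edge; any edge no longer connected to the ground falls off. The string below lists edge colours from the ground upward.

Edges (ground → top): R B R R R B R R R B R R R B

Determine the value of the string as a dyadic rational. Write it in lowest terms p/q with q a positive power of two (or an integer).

-7645/8192

edge 1 of 14 (R): { — | 0 } — -1
edge 2 of 14 (B): { -1 | 0 } — -1/2
edge 3 of 14 (R): { -1 | -1/2,0 } — -3/4
edge 4 of 14 (R): { -1 | -3/4,-1/2,0 } — -7/8
edge 5 of 14 (R): { -1 | -7/8,-3/4,-1/2,0 } — -15/16
edge 6 of 14 (B): { -1,-15/16 | -7/8,-3/4,-1/2,0 } — -29/32
edge 7 of 14 (R): { -1,-15/16 | -29/32,-7/8,-3/4,-1/2,0 } — -59/64
edge 8 of 14 (R): { -1,-15/16 | -59/64,-29/32,-7/8,-3/4,-1/2,0 } — -119/128
edge 9 of 14 (R): { -1,-15/16 | -119/128,-59/64,-29/32,-7/8,-3/4,-1/2,0 } — -239/256
edge 10 of 14 (B): { -1,-15/16,-239/256 | -119/128,-59/64,-29/32,-7/8,-3/4,-1/2,0 } — -477/512
edge 11 of 14 (R): { -1,-15/16,-239/256 | -477/512,-119/128,-59/64,-29/32,-7/8,-3/4,-1/2,0 } — -955/1024
edge 12 of 14 (R): { -1,-15/16,-239/256 | -955/1024,-477/512,-119/128,-59/64,-29/32,-7/8,-3/4,-1/2,0 } — -1911/2048
edge 13 of 14 (R): { -1,-15/16,-239/256 | -1911/2048,-955/1024,-477/512,-119/128,-59/64,-29/32,-7/8,-3/4,-1/2,0 } — -3823/4096
edge 14 of 14 (B): { -1,-15/16,-239/256,-3823/4096 | -1911/2048,-955/1024,-477/512,-119/128,-59/64,-29/32,-7/8,-3/4,-1/2,0 } — -7645/8192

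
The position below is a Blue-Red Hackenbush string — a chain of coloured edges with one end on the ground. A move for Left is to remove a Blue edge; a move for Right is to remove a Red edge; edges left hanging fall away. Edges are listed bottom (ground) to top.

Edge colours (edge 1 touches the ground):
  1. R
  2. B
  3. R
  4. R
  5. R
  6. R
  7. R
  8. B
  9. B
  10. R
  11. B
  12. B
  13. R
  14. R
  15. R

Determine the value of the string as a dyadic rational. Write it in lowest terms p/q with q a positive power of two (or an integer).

-15951/16384

Build g(s[:k]) for k = 1..15, string s = R B R R R R R B B R B B R R R.
1 of 15 · R · max L −∞ · min R 0 ⇒ -1
2 of 15 · RB · max L -1 · min R 0 ⇒ -1/2
3 of 15 · RBR · max L -1 · min R -1/2 ⇒ -3/4
4 of 15 · RBRR · max L -1 · min R -3/4 ⇒ -7/8
5 of 15 · RBRRR · max L -1 · min R -7/8 ⇒ -15/16
6 of 15 · RBRRRR · max L -1 · min R -15/16 ⇒ -31/32
7 of 15 · RBRRRRR · max L -1 · min R -31/32 ⇒ -63/64
8 of 15 · RBRRRRRB · max L -63/64 · min R -31/32 ⇒ -125/128
9 of 15 · RBRRRRRBB · max L -125/128 · min R -31/32 ⇒ -249/256
10 of 15 · RBRRRRRBBR · max L -125/128 · min R -249/256 ⇒ -499/512
11 of 15 · RBRRRRRBBRB · max L -499/512 · min R -249/256 ⇒ -997/1024
12 of 15 · RBRRRRRBBRBB · max L -997/1024 · min R -249/256 ⇒ -1993/2048
13 of 15 · RBRRRRRBBRBBR · max L -997/1024 · min R -1993/2048 ⇒ -3987/4096
14 of 15 · RBRRRRRBBRBBRR · max L -997/1024 · min R -3987/4096 ⇒ -7975/8192
15 of 15 · RBRRRRRBBRBBRRR · max L -997/1024 · min R -7975/8192 ⇒ -15951/16384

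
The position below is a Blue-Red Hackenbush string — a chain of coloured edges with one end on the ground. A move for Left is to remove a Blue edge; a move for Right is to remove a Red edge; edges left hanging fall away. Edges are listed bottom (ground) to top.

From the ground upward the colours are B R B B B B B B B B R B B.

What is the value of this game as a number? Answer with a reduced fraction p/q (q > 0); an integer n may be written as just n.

edge 1 of 13 (B): { 0 | · } -> 1
edge 2 of 13 (R): { 0 | 1 } -> 1/2
edge 3 of 13 (B): { 0,1/2 | 1 } -> 3/4
edge 4 of 13 (B): { 0,1/2,3/4 | 1 } -> 7/8
edge 5 of 13 (B): { 0,1/2,3/4,7/8 | 1 } -> 15/16
edge 6 of 13 (B): { 0,1/2,3/4,7/8,15/16 | 1 } -> 31/32
edge 7 of 13 (B): { 0,1/2,3/4,7/8,15/16,31/32 | 1 } -> 63/64
edge 8 of 13 (B): { 0,1/2,3/4,7/8,15/16,31/32,63/64 | 1 } -> 127/128
edge 9 of 13 (B): { 0,1/2,3/4,7/8,15/16,31/32,63/64,127/128 | 1 } -> 255/256
edge 10 of 13 (B): { 0,1/2,3/4,7/8,15/16,31/32,63/64,127/128,255/256 | 1 } -> 511/512
edge 11 of 13 (R): { 0,1/2,3/4,7/8,15/16,31/32,63/64,127/128,255/256 | 511/512,1 } -> 1021/1024
edge 12 of 13 (B): { 0,1/2,3/4,7/8,15/16,31/32,63/64,127/128,255/256,1021/1024 | 511/512,1 } -> 2043/2048
edge 13 of 13 (B): { 0,1/2,3/4,7/8,15/16,31/32,63/64,127/128,255/256,1021/1024,2043/2048 | 511/512,1 } -> 4087/4096

4087/4096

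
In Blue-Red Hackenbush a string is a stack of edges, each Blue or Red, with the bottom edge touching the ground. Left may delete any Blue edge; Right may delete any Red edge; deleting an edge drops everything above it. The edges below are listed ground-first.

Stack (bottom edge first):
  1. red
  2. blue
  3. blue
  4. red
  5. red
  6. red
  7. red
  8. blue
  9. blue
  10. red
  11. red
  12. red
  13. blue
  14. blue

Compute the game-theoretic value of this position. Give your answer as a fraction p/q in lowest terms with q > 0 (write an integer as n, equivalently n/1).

-3897/8192

step 1: add red to get r; options L={ none } R={ 0 } → -1
step 2: add blue to get rb; options L={ -1 } R={ 0 } → -1/2
step 3: add blue to get rbb; options L={ -1,-1/2 } R={ 0 } → -1/4
step 4: add red to get rbbr; options L={ -1,-1/2 } R={ -1/4,0 } → -3/8
step 5: add red to get rbbrr; options L={ -1,-1/2 } R={ -3/8,-1/4,0 } → -7/16
step 6: add red to get rbbrrr; options L={ -1,-1/2 } R={ -7/16,-3/8,-1/4,0 } → -15/32
step 7: add red to get rbbrrrr; options L={ -1,-1/2 } R={ -15/32,-7/16,-3/8,-1/4,0 } → -31/64
step 8: add blue to get rbbrrrrb; options L={ -1,-1/2,-31/64 } R={ -15/32,-7/16,-3/8,-1/4,0 } → -61/128
step 9: add blue to get rbbrrrrbb; options L={ -1,-1/2,-31/64,-61/128 } R={ -15/32,-7/16,-3/8,-1/4,0 } → -121/256
step 10: add red to get rbbrrrrbbr; options L={ -1,-1/2,-31/64,-61/128 } R={ -121/256,-15/32,-7/16,-3/8,-1/4,0 } → -243/512
step 11: add red to get rbbrrrrbbrr; options L={ -1,-1/2,-31/64,-61/128 } R={ -243/512,-121/256,-15/32,-7/16,-3/8,-1/4,0 } → -487/1024
step 12: add red to get rbbrrrrbbrrr; options L={ -1,-1/2,-31/64,-61/128 } R={ -487/1024,-243/512,-121/256,-15/32,-7/16,-3/8,-1/4,0 } → -975/2048
step 13: add blue to get rbbrrrrbbrrrb; options L={ -1,-1/2,-31/64,-61/128,-975/2048 } R={ -487/1024,-243/512,-121/256,-15/32,-7/16,-3/8,-1/4,0 } → -1949/4096
step 14: add blue to get rbbrrrrbbrrrbb; options L={ -1,-1/2,-31/64,-61/128,-975/2048,-1949/4096 } R={ -487/1024,-243/512,-121/256,-15/32,-7/16,-3/8,-1/4,0 } → -3897/8192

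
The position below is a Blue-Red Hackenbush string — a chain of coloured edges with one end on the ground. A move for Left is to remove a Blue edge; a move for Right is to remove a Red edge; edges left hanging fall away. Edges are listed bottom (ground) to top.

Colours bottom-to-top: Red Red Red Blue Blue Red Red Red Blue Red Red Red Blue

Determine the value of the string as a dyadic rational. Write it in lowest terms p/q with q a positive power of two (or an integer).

Build v(s[:k]) for k = 1..13, string s = Red Red Red Blue Blue Red Red Red Blue Red Red Red Blue.
v_1 [R]  L=[]  R=[0]  — -1
v_2 [RR]  L=[]  R=[-1, 0]  — -2
v_3 [RRR]  L=[]  R=[-2, -1, 0]  — -3
v_4 [RRRB]  L=[-3]  R=[-2, -1, 0]  — -5/2
v_5 [RRRBB]  L=[-3, -5/2]  R=[-2, -1, 0]  — -9/4
v_6 [RRRBBR]  L=[-3, -5/2]  R=[-9/4, -2, -1, 0]  — -19/8
v_7 [RRRBBRR]  L=[-3, -5/2]  R=[-19/8, -9/4, -2, -1, 0]  — -39/16
v_8 [RRRBBRRR]  L=[-3, -5/2]  R=[-39/16, -19/8, -9/4, -2, -1, 0]  — -79/32
v_9 [RRRBBRRRB]  L=[-3, -5/2, -79/32]  R=[-39/16, -19/8, -9/4, -2, -1, 0]  — -157/64
v_10 [RRRBBRRRBR]  L=[-3, -5/2, -79/32]  R=[-157/64, -39/16, -19/8, -9/4, -2, -1, 0]  — -315/128
v_11 [RRRBBRRRBRR]  L=[-3, -5/2, -79/32]  R=[-315/128, -157/64, -39/16, -19/8, -9/4, -2, -1, 0]  — -631/256
v_12 [RRRBBRRRBRRR]  L=[-3, -5/2, -79/32]  R=[-631/256, -315/128, -157/64, -39/16, -19/8, -9/4, -2, -1, 0]  — -1263/512
v_13 [RRRBBRRRBRRRB]  L=[-3, -5/2, -79/32, -1263/512]  R=[-631/256, -315/128, -157/64, -39/16, -19/8, -9/4, -2, -1, 0]  — -2525/1024

-2525/1024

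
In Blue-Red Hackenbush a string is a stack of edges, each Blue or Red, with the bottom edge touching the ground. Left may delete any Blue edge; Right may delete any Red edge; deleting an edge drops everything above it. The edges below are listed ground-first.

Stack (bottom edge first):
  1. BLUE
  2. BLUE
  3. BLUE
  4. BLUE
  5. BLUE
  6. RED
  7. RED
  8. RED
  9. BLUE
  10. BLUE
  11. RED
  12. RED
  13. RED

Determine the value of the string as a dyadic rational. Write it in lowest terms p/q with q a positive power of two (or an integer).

Recurse on prefixes of the 13-edge string BLUE BLUE BLUE BLUE BLUE RED RED RED BLUE BLUE RED RED RED:
g(B) = { 0 | none } => 1
g(BB) = { 0 1 | none } => 2
g(BBB) = { 0 1 2 | none } => 3
g(BBBB) = { 0 1 2 3 | none } => 4
g(BBBBB) = { 0 1 2 3 4 | none } => 5
g(BBBBBR) = { 0 1 2 3 4 | 5 } => 9/2
g(BBBBBRR) = { 0 1 2 3 4 | 9/2 5 } => 17/4
g(BBBBBRRR) = { 0 1 2 3 4 | 17/4 9/2 5 } => 33/8
g(BBBBBRRRB) = { 0 1 2 3 4 33/8 | 17/4 9/2 5 } => 67/16
g(BBBBBRRRBB) = { 0 1 2 3 4 33/8 67/16 | 17/4 9/2 5 } => 135/32
g(BBBBBRRRBBR) = { 0 1 2 3 4 33/8 67/16 | 135/32 17/4 9/2 5 } => 269/64
g(BBBBBRRRBBRR) = { 0 1 2 3 4 33/8 67/16 | 269/64 135/32 17/4 9/2 5 } => 537/128
g(BBBBBRRRBBRRR) = { 0 1 2 3 4 33/8 67/16 | 537/128 269/64 135/32 17/4 9/2 5 } => 1073/256

1073/256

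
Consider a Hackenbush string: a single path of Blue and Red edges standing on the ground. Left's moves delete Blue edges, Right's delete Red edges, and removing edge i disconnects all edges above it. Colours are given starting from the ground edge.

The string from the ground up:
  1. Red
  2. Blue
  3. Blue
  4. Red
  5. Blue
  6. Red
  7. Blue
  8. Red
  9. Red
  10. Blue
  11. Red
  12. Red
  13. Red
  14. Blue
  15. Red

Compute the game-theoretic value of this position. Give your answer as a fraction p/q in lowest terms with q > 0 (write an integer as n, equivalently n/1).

edge 1 of 15 (Red): {  | 0 } => -1
edge 2 of 15 (Blue): { -1 | 0 } => -1/2
edge 3 of 15 (Blue): { -1,-1/2 | 0 } => -1/4
edge 4 of 15 (Red): { -1,-1/2 | -1/4,0 } => -3/8
edge 5 of 15 (Blue): { -1,-1/2,-3/8 | -1/4,0 } => -5/16
edge 6 of 15 (Red): { -1,-1/2,-3/8 | -5/16,-1/4,0 } => -11/32
edge 7 of 15 (Blue): { -1,-1/2,-3/8,-11/32 | -5/16,-1/4,0 } => -21/64
edge 8 of 15 (Red): { -1,-1/2,-3/8,-11/32 | -21/64,-5/16,-1/4,0 } => -43/128
edge 9 of 15 (Red): { -1,-1/2,-3/8,-11/32 | -43/128,-21/64,-5/16,-1/4,0 } => -87/256
edge 10 of 15 (Blue): { -1,-1/2,-3/8,-11/32,-87/256 | -43/128,-21/64,-5/16,-1/4,0 } => -173/512
edge 11 of 15 (Red): { -1,-1/2,-3/8,-11/32,-87/256 | -173/512,-43/128,-21/64,-5/16,-1/4,0 } => -347/1024
edge 12 of 15 (Red): { -1,-1/2,-3/8,-11/32,-87/256 | -347/1024,-173/512,-43/128,-21/64,-5/16,-1/4,0 } => -695/2048
edge 13 of 15 (Red): { -1,-1/2,-3/8,-11/32,-87/256 | -695/2048,-347/1024,-173/512,-43/128,-21/64,-5/16,-1/4,0 } => -1391/4096
edge 14 of 15 (Blue): { -1,-1/2,-3/8,-11/32,-87/256,-1391/4096 | -695/2048,-347/1024,-173/512,-43/128,-21/64,-5/16,-1/4,0 } => -2781/8192
edge 15 of 15 (Red): { -1,-1/2,-3/8,-11/32,-87/256,-1391/4096 | -2781/8192,-695/2048,-347/1024,-173/512,-43/128,-21/64,-5/16,-1/4,0 } => -5563/16384

-5563/16384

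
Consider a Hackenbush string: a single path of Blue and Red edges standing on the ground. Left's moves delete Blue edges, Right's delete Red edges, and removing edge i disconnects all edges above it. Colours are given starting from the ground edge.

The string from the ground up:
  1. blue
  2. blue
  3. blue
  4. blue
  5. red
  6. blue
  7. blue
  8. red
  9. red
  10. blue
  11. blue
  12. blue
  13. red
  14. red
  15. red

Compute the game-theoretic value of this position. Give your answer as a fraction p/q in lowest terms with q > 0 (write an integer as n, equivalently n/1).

G(b) = { 0 | (no moves) } ⇒ 1
G(bb) = { 0 1 | (no moves) } ⇒ 2
G(bbb) = { 0 1 2 | (no moves) } ⇒ 3
G(bbbb) = { 0 1 2 3 | (no moves) } ⇒ 4
G(bbbbr) = { 0 1 2 3 | 4 } ⇒ 7/2
G(bbbbrb) = { 0 1 2 3 7/2 | 4 } ⇒ 15/4
G(bbbbrbb) = { 0 1 2 3 7/2 15/4 | 4 } ⇒ 31/8
G(bbbbrbbr) = { 0 1 2 3 7/2 15/4 | 31/8 4 } ⇒ 61/16
G(bbbbrbbrr) = { 0 1 2 3 7/2 15/4 | 61/16 31/8 4 } ⇒ 121/32
G(bbbbrbbrrb) = { 0 1 2 3 7/2 15/4 121/32 | 61/16 31/8 4 } ⇒ 243/64
G(bbbbrbbrrbb) = { 0 1 2 3 7/2 15/4 121/32 243/64 | 61/16 31/8 4 } ⇒ 487/128
G(bbbbrbbrrbbb) = { 0 1 2 3 7/2 15/4 121/32 243/64 487/128 | 61/16 31/8 4 } ⇒ 975/256
G(bbbbrbbrrbbbr) = { 0 1 2 3 7/2 15/4 121/32 243/64 487/128 | 975/256 61/16 31/8 4 } ⇒ 1949/512
G(bbbbrbbrrbbbrr) = { 0 1 2 3 7/2 15/4 121/32 243/64 487/128 | 1949/512 975/256 61/16 31/8 4 } ⇒ 3897/1024
G(bbbbrbbrrbbbrrr) = { 0 1 2 3 7/2 15/4 121/32 243/64 487/128 | 3897/1024 1949/512 975/256 61/16 31/8 4 } ⇒ 7793/2048

7793/2048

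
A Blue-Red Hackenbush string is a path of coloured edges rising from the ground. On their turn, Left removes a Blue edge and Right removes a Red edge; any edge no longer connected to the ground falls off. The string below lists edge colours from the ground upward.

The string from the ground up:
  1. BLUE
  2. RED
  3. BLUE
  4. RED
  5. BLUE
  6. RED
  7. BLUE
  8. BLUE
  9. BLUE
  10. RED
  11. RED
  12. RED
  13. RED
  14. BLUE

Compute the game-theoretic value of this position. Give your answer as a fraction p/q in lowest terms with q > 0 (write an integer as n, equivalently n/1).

val(B) = { 0 |  } ⇒ 1
val(BR) = { 0 | 1 } ⇒ 1/2
val(BRB) = { 0, 1/2 | 1 } ⇒ 3/4
val(BRBR) = { 0, 1/2 | 3/4, 1 } ⇒ 5/8
val(BRBRB) = { 0, 1/2, 5/8 | 3/4, 1 } ⇒ 11/16
val(BRBRBR) = { 0, 1/2, 5/8 | 11/16, 3/4, 1 } ⇒ 21/32
val(BRBRBRB) = { 0, 1/2, 5/8, 21/32 | 11/16, 3/4, 1 } ⇒ 43/64
val(BRBRBRBB) = { 0, 1/2, 5/8, 21/32, 43/64 | 11/16, 3/4, 1 } ⇒ 87/128
val(BRBRBRBBB) = { 0, 1/2, 5/8, 21/32, 43/64, 87/128 | 11/16, 3/4, 1 } ⇒ 175/256
val(BRBRBRBBBR) = { 0, 1/2, 5/8, 21/32, 43/64, 87/128 | 175/256, 11/16, 3/4, 1 } ⇒ 349/512
val(BRBRBRBBBRR) = { 0, 1/2, 5/8, 21/32, 43/64, 87/128 | 349/512, 175/256, 11/16, 3/4, 1 } ⇒ 697/1024
val(BRBRBRBBBRRR) = { 0, 1/2, 5/8, 21/32, 43/64, 87/128 | 697/1024, 349/512, 175/256, 11/16, 3/4, 1 } ⇒ 1393/2048
val(BRBRBRBBBRRRR) = { 0, 1/2, 5/8, 21/32, 43/64, 87/128 | 1393/2048, 697/1024, 349/512, 175/256, 11/16, 3/4, 1 } ⇒ 2785/4096
val(BRBRBRBBBRRRRB) = { 0, 1/2, 5/8, 21/32, 43/64, 87/128, 2785/4096 | 1393/2048, 697/1024, 349/512, 175/256, 11/16, 3/4, 1 } ⇒ 5571/8192

5571/8192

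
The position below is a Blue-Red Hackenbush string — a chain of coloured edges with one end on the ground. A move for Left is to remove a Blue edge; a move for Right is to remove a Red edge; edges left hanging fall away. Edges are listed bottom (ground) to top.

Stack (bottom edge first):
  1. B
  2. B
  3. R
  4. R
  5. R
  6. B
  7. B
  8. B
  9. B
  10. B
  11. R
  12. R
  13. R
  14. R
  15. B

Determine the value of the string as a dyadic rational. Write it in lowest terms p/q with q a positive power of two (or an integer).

10179/8192

Build val(s[:k]) for k = 1..15, string s = B B R R R B B B B B R R R R B.
step 1: add B to get B; options L={ 0 } R={ · } => 1
step 2: add B to get BB; options L={ 0 1 } R={ · } => 2
step 3: add R to get BBR; options L={ 0 1 } R={ 2 } => 3/2
step 4: add R to get BBRR; options L={ 0 1 } R={ 3/2 2 } => 5/4
step 5: add R to get BBRRR; options L={ 0 1 } R={ 5/4 3/2 2 } => 9/8
step 6: add B to get BBRRRB; options L={ 0 1 9/8 } R={ 5/4 3/2 2 } => 19/16
step 7: add B to get BBRRRBB; options L={ 0 1 9/8 19/16 } R={ 5/4 3/2 2 } => 39/32
step 8: add B to get BBRRRBBB; options L={ 0 1 9/8 19/16 39/32 } R={ 5/4 3/2 2 } => 79/64
step 9: add B to get BBRRRBBBB; options L={ 0 1 9/8 19/16 39/32 79/64 } R={ 5/4 3/2 2 } => 159/128
step 10: add B to get BBRRRBBBBB; options L={ 0 1 9/8 19/16 39/32 79/64 159/128 } R={ 5/4 3/2 2 } => 319/256
step 11: add R to get BBRRRBBBBBR; options L={ 0 1 9/8 19/16 39/32 79/64 159/128 } R={ 319/256 5/4 3/2 2 } => 637/512
step 12: add R to get BBRRRBBBBBRR; options L={ 0 1 9/8 19/16 39/32 79/64 159/128 } R={ 637/512 319/256 5/4 3/2 2 } => 1273/1024
step 13: add R to get BBRRRBBBBBRRR; options L={ 0 1 9/8 19/16 39/32 79/64 159/128 } R={ 1273/1024 637/512 319/256 5/4 3/2 2 } => 2545/2048
step 14: add R to get BBRRRBBBBBRRRR; options L={ 0 1 9/8 19/16 39/32 79/64 159/128 } R={ 2545/2048 1273/1024 637/512 319/256 5/4 3/2 2 } => 5089/4096
step 15: add B to get BBRRRBBBBBRRRRB; options L={ 0 1 9/8 19/16 39/32 79/64 159/128 5089/4096 } R={ 2545/2048 1273/1024 637/512 319/256 5/4 3/2 2 } => 10179/8192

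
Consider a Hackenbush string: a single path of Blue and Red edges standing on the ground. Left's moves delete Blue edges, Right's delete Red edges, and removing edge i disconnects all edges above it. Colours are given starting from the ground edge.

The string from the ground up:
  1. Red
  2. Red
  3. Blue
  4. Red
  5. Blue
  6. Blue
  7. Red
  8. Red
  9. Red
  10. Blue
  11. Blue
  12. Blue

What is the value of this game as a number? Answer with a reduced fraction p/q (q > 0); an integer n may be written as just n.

Prefix values for Red Red Blue Red Blue Blue Red Red Red Blue Blue Blue via {L|R} + simplicity:
R: Left { ∅ }, Right { 0 } so simplest -1
RR: Left { ∅ }, Right { -1,0 } so simplest -2
RRB: Left { -2 }, Right { -1,0 } so simplest -3/2
RRBR: Left { -2 }, Right { -3/2,-1,0 } so simplest -7/4
RRBRB: Left { -2,-7/4 }, Right { -3/2,-1,0 } so simplest -13/8
RRBRBB: Left { -2,-7/4,-13/8 }, Right { -3/2,-1,0 } so simplest -25/16
RRBRBBR: Left { -2,-7/4,-13/8 }, Right { -25/16,-3/2,-1,0 } so simplest -51/32
RRBRBBRR: Left { -2,-7/4,-13/8 }, Right { -51/32,-25/16,-3/2,-1,0 } so simplest -103/64
RRBRBBRRR: Left { -2,-7/4,-13/8 }, Right { -103/64,-51/32,-25/16,-3/2,-1,0 } so simplest -207/128
RRBRBBRRRB: Left { -2,-7/4,-13/8,-207/128 }, Right { -103/64,-51/32,-25/16,-3/2,-1,0 } so simplest -413/256
RRBRBBRRRBB: Left { -2,-7/4,-13/8,-207/128,-413/256 }, Right { -103/64,-51/32,-25/16,-3/2,-1,0 } so simplest -825/512
RRBRBBRRRBBB: Left { -2,-7/4,-13/8,-207/128,-413/256,-825/512 }, Right { -103/64,-51/32,-25/16,-3/2,-1,0 } so simplest -1649/1024

-1649/1024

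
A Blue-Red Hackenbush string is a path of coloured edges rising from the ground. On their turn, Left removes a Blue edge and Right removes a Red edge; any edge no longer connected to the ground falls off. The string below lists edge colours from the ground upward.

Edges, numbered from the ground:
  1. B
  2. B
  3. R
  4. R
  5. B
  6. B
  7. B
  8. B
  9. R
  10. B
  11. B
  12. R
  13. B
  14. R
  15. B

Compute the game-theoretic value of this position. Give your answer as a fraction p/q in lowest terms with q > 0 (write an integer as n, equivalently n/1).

12139/8192

Recurse on prefixes of the 15-edge string B B R R B B B B R B B R B R B:
value_1 [B]  L=[0]  R=[—]  = 1
value_2 [BB]  L=[0 1]  R=[—]  = 2
value_3 [BBR]  L=[0 1]  R=[2]  = 3/2
value_4 [BBRR]  L=[0 1]  R=[3/2 2]  = 5/4
value_5 [BBRRB]  L=[0 1 5/4]  R=[3/2 2]  = 11/8
value_6 [BBRRBB]  L=[0 1 5/4 11/8]  R=[3/2 2]  = 23/16
value_7 [BBRRBBB]  L=[0 1 5/4 11/8 23/16]  R=[3/2 2]  = 47/32
value_8 [BBRRBBBB]  L=[0 1 5/4 11/8 23/16 47/32]  R=[3/2 2]  = 95/64
value_9 [BBRRBBBBR]  L=[0 1 5/4 11/8 23/16 47/32]  R=[95/64 3/2 2]  = 189/128
value_10 [BBRRBBBBRB]  L=[0 1 5/4 11/8 23/16 47/32 189/128]  R=[95/64 3/2 2]  = 379/256
value_11 [BBRRBBBBRBB]  L=[0 1 5/4 11/8 23/16 47/32 189/128 379/256]  R=[95/64 3/2 2]  = 759/512
value_12 [BBRRBBBBRBBR]  L=[0 1 5/4 11/8 23/16 47/32 189/128 379/256]  R=[759/512 95/64 3/2 2]  = 1517/1024
value_13 [BBRRBBBBRBBRB]  L=[0 1 5/4 11/8 23/16 47/32 189/128 379/256 1517/1024]  R=[759/512 95/64 3/2 2]  = 3035/2048
value_14 [BBRRBBBBRBBRBR]  L=[0 1 5/4 11/8 23/16 47/32 189/128 379/256 1517/1024]  R=[3035/2048 759/512 95/64 3/2 2]  = 6069/4096
value_15 [BBRRBBBBRBBRBRB]  L=[0 1 5/4 11/8 23/16 47/32 189/128 379/256 1517/1024 6069/4096]  R=[3035/2048 759/512 95/64 3/2 2]  = 12139/8192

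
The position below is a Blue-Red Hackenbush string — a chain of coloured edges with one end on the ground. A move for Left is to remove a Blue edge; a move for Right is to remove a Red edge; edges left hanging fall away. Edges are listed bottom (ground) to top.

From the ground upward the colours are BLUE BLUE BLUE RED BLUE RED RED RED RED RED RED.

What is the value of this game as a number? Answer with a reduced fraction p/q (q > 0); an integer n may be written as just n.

Recurse on prefixes of the 11-edge string BLUE BLUE BLUE RED BLUE RED RED RED RED RED RED:
step 1: add BLUE to get B; options L={ 0 } R={ (no moves) } = 1
step 2: add BLUE to get BB; options L={ 0, 1 } R={ (no moves) } = 2
step 3: add BLUE to get BBB; options L={ 0, 1, 2 } R={ (no moves) } = 3
step 4: add RED to get BBBR; options L={ 0, 1, 2 } R={ 3 } = 5/2
step 5: add BLUE to get BBBRB; options L={ 0, 1, 2, 5/2 } R={ 3 } = 11/4
step 6: add RED to get BBBRBR; options L={ 0, 1, 2, 5/2 } R={ 11/4, 3 } = 21/8
step 7: add RED to get BBBRBRR; options L={ 0, 1, 2, 5/2 } R={ 21/8, 11/4, 3 } = 41/16
step 8: add RED to get BBBRBRRR; options L={ 0, 1, 2, 5/2 } R={ 41/16, 21/8, 11/4, 3 } = 81/32
step 9: add RED to get BBBRBRRRR; options L={ 0, 1, 2, 5/2 } R={ 81/32, 41/16, 21/8, 11/4, 3 } = 161/64
step 10: add RED to get BBBRBRRRRR; options L={ 0, 1, 2, 5/2 } R={ 161/64, 81/32, 41/16, 21/8, 11/4, 3 } = 321/128
step 11: add RED to get BBBRBRRRRRR; options L={ 0, 1, 2, 5/2 } R={ 321/128, 161/64, 81/32, 41/16, 21/8, 11/4, 3 } = 641/256

641/256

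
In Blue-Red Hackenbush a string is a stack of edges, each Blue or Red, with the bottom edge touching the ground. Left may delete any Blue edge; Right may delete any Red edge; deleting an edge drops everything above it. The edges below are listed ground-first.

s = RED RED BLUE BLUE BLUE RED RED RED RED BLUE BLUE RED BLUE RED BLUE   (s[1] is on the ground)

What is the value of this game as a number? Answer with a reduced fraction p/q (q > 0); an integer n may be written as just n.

G(R) = { none | 0 } → -1
G(RR) = { none | -1; 0 } → -2
G(RRB) = { -2 | -1; 0 } → -3/2
G(RRBB) = { -2; -3/2 | -1; 0 } → -5/4
G(RRBBB) = { -2; -3/2; -5/4 | -1; 0 } → -9/8
G(RRBBBR) = { -2; -3/2; -5/4 | -9/8; -1; 0 } → -19/16
G(RRBBBRR) = { -2; -3/2; -5/4 | -19/16; -9/8; -1; 0 } → -39/32
G(RRBBBRRR) = { -2; -3/2; -5/4 | -39/32; -19/16; -9/8; -1; 0 } → -79/64
G(RRBBBRRRR) = { -2; -3/2; -5/4 | -79/64; -39/32; -19/16; -9/8; -1; 0 } → -159/128
G(RRBBBRRRRB) = { -2; -3/2; -5/4; -159/128 | -79/64; -39/32; -19/16; -9/8; -1; 0 } → -317/256
G(RRBBBRRRRBB) = { -2; -3/2; -5/4; -159/128; -317/256 | -79/64; -39/32; -19/16; -9/8; -1; 0 } → -633/512
G(RRBBBRRRRBBR) = { -2; -3/2; -5/4; -159/128; -317/256 | -633/512; -79/64; -39/32; -19/16; -9/8; -1; 0 } → -1267/1024
G(RRBBBRRRRBBRB) = { -2; -3/2; -5/4; -159/128; -317/256; -1267/1024 | -633/512; -79/64; -39/32; -19/16; -9/8; -1; 0 } → -2533/2048
G(RRBBBRRRRBBRBR) = { -2; -3/2; -5/4; -159/128; -317/256; -1267/1024 | -2533/2048; -633/512; -79/64; -39/32; -19/16; -9/8; -1; 0 } → -5067/4096
G(RRBBBRRRRBBRBRB) = { -2; -3/2; -5/4; -159/128; -317/256; -1267/1024; -5067/4096 | -2533/2048; -633/512; -79/64; -39/32; -19/16; -9/8; -1; 0 } → -10133/8192

-10133/8192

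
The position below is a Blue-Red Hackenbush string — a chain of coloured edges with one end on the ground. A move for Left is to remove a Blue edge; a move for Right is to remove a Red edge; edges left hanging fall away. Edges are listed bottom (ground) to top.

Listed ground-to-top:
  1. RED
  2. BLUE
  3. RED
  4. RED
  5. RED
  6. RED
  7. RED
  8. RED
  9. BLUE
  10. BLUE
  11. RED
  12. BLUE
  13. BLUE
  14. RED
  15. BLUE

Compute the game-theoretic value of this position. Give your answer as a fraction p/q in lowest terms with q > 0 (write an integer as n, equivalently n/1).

-16165/16384

R: Left { · }, Right { 0 } → simplest -1
RB: Left { -1 }, Right { 0 } → simplest -1/2
RBR: Left { -1 }, Right { -1/2, 0 } → simplest -3/4
RBRR: Left { -1 }, Right { -3/4, -1/2, 0 } → simplest -7/8
RBRRR: Left { -1 }, Right { -7/8, -3/4, -1/2, 0 } → simplest -15/16
RBRRRR: Left { -1 }, Right { -15/16, -7/8, -3/4, -1/2, 0 } → simplest -31/32
RBRRRRR: Left { -1 }, Right { -31/32, -15/16, -7/8, -3/4, -1/2, 0 } → simplest -63/64
RBRRRRRR: Left { -1 }, Right { -63/64, -31/32, -15/16, -7/8, -3/4, -1/2, 0 } → simplest -127/128
RBRRRRRRB: Left { -1, -127/128 }, Right { -63/64, -31/32, -15/16, -7/8, -3/4, -1/2, 0 } → simplest -253/256
RBRRRRRRBB: Left { -1, -127/128, -253/256 }, Right { -63/64, -31/32, -15/16, -7/8, -3/4, -1/2, 0 } → simplest -505/512
RBRRRRRRBBR: Left { -1, -127/128, -253/256 }, Right { -505/512, -63/64, -31/32, -15/16, -7/8, -3/4, -1/2, 0 } → simplest -1011/1024
RBRRRRRRBBRB: Left { -1, -127/128, -253/256, -1011/1024 }, Right { -505/512, -63/64, -31/32, -15/16, -7/8, -3/4, -1/2, 0 } → simplest -2021/2048
RBRRRRRRBBRBB: Left { -1, -127/128, -253/256, -1011/1024, -2021/2048 }, Right { -505/512, -63/64, -31/32, -15/16, -7/8, -3/4, -1/2, 0 } → simplest -4041/4096
RBRRRRRRBBRBBR: Left { -1, -127/128, -253/256, -1011/1024, -2021/2048 }, Right { -4041/4096, -505/512, -63/64, -31/32, -15/16, -7/8, -3/4, -1/2, 0 } → simplest -8083/8192
RBRRRRRRBBRBBRB: Left { -1, -127/128, -253/256, -1011/1024, -2021/2048, -8083/8192 }, Right { -4041/4096, -505/512, -63/64, -31/32, -15/16, -7/8, -3/4, -1/2, 0 } → simplest -16165/16384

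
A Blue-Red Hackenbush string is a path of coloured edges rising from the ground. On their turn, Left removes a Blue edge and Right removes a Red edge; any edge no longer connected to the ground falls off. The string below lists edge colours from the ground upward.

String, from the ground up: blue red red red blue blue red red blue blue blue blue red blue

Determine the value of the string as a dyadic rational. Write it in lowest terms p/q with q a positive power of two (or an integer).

1659/8192

g_1 [b]  L=[0]  R=[]  => 1
g_2 [br]  L=[0]  R=[1]  => 1/2
g_3 [brr]  L=[0]  R=[1/2, 1]  => 1/4
g_4 [brrr]  L=[0]  R=[1/4, 1/2, 1]  => 1/8
g_5 [brrrb]  L=[0, 1/8]  R=[1/4, 1/2, 1]  => 3/16
g_6 [brrrbb]  L=[0, 1/8, 3/16]  R=[1/4, 1/2, 1]  => 7/32
g_7 [brrrbbr]  L=[0, 1/8, 3/16]  R=[7/32, 1/4, 1/2, 1]  => 13/64
g_8 [brrrbbrr]  L=[0, 1/8, 3/16]  R=[13/64, 7/32, 1/4, 1/2, 1]  => 25/128
g_9 [brrrbbrrb]  L=[0, 1/8, 3/16, 25/128]  R=[13/64, 7/32, 1/4, 1/2, 1]  => 51/256
g_10 [brrrbbrrbb]  L=[0, 1/8, 3/16, 25/128, 51/256]  R=[13/64, 7/32, 1/4, 1/2, 1]  => 103/512
g_11 [brrrbbrrbbb]  L=[0, 1/8, 3/16, 25/128, 51/256, 103/512]  R=[13/64, 7/32, 1/4, 1/2, 1]  => 207/1024
g_12 [brrrbbrrbbbb]  L=[0, 1/8, 3/16, 25/128, 51/256, 103/512, 207/1024]  R=[13/64, 7/32, 1/4, 1/2, 1]  => 415/2048
g_13 [brrrbbrrbbbbr]  L=[0, 1/8, 3/16, 25/128, 51/256, 103/512, 207/1024]  R=[415/2048, 13/64, 7/32, 1/4, 1/2, 1]  => 829/4096
g_14 [brrrbbrrbbbbrb]  L=[0, 1/8, 3/16, 25/128, 51/256, 103/512, 207/1024, 829/4096]  R=[415/2048, 13/64, 7/32, 1/4, 1/2, 1]  => 1659/8192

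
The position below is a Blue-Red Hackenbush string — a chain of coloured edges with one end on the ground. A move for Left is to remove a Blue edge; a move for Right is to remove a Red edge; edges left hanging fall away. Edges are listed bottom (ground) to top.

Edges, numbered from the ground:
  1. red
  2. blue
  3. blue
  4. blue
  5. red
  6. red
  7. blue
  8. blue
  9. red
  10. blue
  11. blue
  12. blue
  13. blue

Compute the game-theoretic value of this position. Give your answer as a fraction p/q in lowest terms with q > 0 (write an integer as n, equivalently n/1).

-801/4096

r: Left { — }, Right { 0 } => simplest -1
rb: Left { -1 }, Right { 0 } => simplest -1/2
rbb: Left { -1,-1/2 }, Right { 0 } => simplest -1/4
rbbb: Left { -1,-1/2,-1/4 }, Right { 0 } => simplest -1/8
rbbbr: Left { -1,-1/2,-1/4 }, Right { -1/8,0 } => simplest -3/16
rbbbrr: Left { -1,-1/2,-1/4 }, Right { -3/16,-1/8,0 } => simplest -7/32
rbbbrrb: Left { -1,-1/2,-1/4,-7/32 }, Right { -3/16,-1/8,0 } => simplest -13/64
rbbbrrbb: Left { -1,-1/2,-1/4,-7/32,-13/64 }, Right { -3/16,-1/8,0 } => simplest -25/128
rbbbrrbbr: Left { -1,-1/2,-1/4,-7/32,-13/64 }, Right { -25/128,-3/16,-1/8,0 } => simplest -51/256
rbbbrrbbrb: Left { -1,-1/2,-1/4,-7/32,-13/64,-51/256 }, Right { -25/128,-3/16,-1/8,0 } => simplest -101/512
rbbbrrbbrbb: Left { -1,-1/2,-1/4,-7/32,-13/64,-51/256,-101/512 }, Right { -25/128,-3/16,-1/8,0 } => simplest -201/1024
rbbbrrbbrbbb: Left { -1,-1/2,-1/4,-7/32,-13/64,-51/256,-101/512,-201/1024 }, Right { -25/128,-3/16,-1/8,0 } => simplest -401/2048
rbbbrrbbrbbbb: Left { -1,-1/2,-1/4,-7/32,-13/64,-51/256,-101/512,-201/1024,-401/2048 }, Right { -25/128,-3/16,-1/8,0 } => simplest -801/4096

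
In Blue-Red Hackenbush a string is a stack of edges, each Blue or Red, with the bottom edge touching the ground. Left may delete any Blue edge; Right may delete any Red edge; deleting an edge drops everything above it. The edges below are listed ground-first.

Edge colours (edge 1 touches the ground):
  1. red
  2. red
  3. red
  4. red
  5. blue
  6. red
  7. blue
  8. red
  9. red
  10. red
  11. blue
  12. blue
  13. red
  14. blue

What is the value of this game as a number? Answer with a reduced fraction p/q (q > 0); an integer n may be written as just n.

-3813/1024

r: Left { ∅ }, Right { 0 } -> simplest -1
rr: Left { ∅ }, Right { -1,0 } -> simplest -2
rrr: Left { ∅ }, Right { -2,-1,0 } -> simplest -3
rrrr: Left { ∅ }, Right { -3,-2,-1,0 } -> simplest -4
rrrrb: Left { -4 }, Right { -3,-2,-1,0 } -> simplest -7/2
rrrrbr: Left { -4 }, Right { -7/2,-3,-2,-1,0 } -> simplest -15/4
rrrrbrb: Left { -4,-15/4 }, Right { -7/2,-3,-2,-1,0 } -> simplest -29/8
rrrrbrbr: Left { -4,-15/4 }, Right { -29/8,-7/2,-3,-2,-1,0 } -> simplest -59/16
rrrrbrbrr: Left { -4,-15/4 }, Right { -59/16,-29/8,-7/2,-3,-2,-1,0 } -> simplest -119/32
rrrrbrbrrr: Left { -4,-15/4 }, Right { -119/32,-59/16,-29/8,-7/2,-3,-2,-1,0 } -> simplest -239/64
rrrrbrbrrrb: Left { -4,-15/4,-239/64 }, Right { -119/32,-59/16,-29/8,-7/2,-3,-2,-1,0 } -> simplest -477/128
rrrrbrbrrrbb: Left { -4,-15/4,-239/64,-477/128 }, Right { -119/32,-59/16,-29/8,-7/2,-3,-2,-1,0 } -> simplest -953/256
rrrrbrbrrrbbr: Left { -4,-15/4,-239/64,-477/128 }, Right { -953/256,-119/32,-59/16,-29/8,-7/2,-3,-2,-1,0 } -> simplest -1907/512
rrrrbrbrrrbbrb: Left { -4,-15/4,-239/64,-477/128,-1907/512 }, Right { -953/256,-119/32,-59/16,-29/8,-7/2,-3,-2,-1,0 } -> simplest -3813/1024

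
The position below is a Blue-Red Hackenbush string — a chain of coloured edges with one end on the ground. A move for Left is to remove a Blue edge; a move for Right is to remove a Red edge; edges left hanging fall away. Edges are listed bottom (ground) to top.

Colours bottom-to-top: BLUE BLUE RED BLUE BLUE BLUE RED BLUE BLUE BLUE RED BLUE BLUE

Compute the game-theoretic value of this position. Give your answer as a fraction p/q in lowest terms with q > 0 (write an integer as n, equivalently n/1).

3959/2048

v(B) = { 0 |  } — 1
v(BB) = { 0,1 |  } — 2
v(BBR) = { 0,1 | 2 } — 3/2
v(BBRB) = { 0,1,3/2 | 2 } — 7/4
v(BBRBB) = { 0,1,3/2,7/4 | 2 } — 15/8
v(BBRBBB) = { 0,1,3/2,7/4,15/8 | 2 } — 31/16
v(BBRBBBR) = { 0,1,3/2,7/4,15/8 | 31/16,2 } — 61/32
v(BBRBBBRB) = { 0,1,3/2,7/4,15/8,61/32 | 31/16,2 } — 123/64
v(BBRBBBRBB) = { 0,1,3/2,7/4,15/8,61/32,123/64 | 31/16,2 } — 247/128
v(BBRBBBRBBB) = { 0,1,3/2,7/4,15/8,61/32,123/64,247/128 | 31/16,2 } — 495/256
v(BBRBBBRBBBR) = { 0,1,3/2,7/4,15/8,61/32,123/64,247/128 | 495/256,31/16,2 } — 989/512
v(BBRBBBRBBBRB) = { 0,1,3/2,7/4,15/8,61/32,123/64,247/128,989/512 | 495/256,31/16,2 } — 1979/1024
v(BBRBBBRBBBRBB) = { 0,1,3/2,7/4,15/8,61/32,123/64,247/128,989/512,1979/1024 | 495/256,31/16,2 } — 3959/2048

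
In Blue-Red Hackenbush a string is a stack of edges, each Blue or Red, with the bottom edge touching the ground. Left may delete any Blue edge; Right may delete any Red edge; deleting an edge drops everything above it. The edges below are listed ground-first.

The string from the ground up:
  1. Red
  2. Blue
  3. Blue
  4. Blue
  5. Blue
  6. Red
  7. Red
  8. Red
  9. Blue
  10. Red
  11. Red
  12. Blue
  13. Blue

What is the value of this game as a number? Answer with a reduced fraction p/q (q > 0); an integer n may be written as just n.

Prefix values for Red Blue Blue Blue Blue Red Red Red Blue Red Red Blue Blue via {L|R} + simplicity:
val(R) = { (no moves) | 0 } → -1
val(RB) = { -1 | 0 } → -1/2
val(RBB) = { -1, -1/2 | 0 } → -1/4
val(RBBB) = { -1, -1/2, -1/4 | 0 } → -1/8
val(RBBBB) = { -1, -1/2, -1/4, -1/8 | 0 } → -1/16
val(RBBBBR) = { -1, -1/2, -1/4, -1/8 | -1/16, 0 } → -3/32
val(RBBBBRR) = { -1, -1/2, -1/4, -1/8 | -3/32, -1/16, 0 } → -7/64
val(RBBBBRRR) = { -1, -1/2, -1/4, -1/8 | -7/64, -3/32, -1/16, 0 } → -15/128
val(RBBBBRRRB) = { -1, -1/2, -1/4, -1/8, -15/128 | -7/64, -3/32, -1/16, 0 } → -29/256
val(RBBBBRRRBR) = { -1, -1/2, -1/4, -1/8, -15/128 | -29/256, -7/64, -3/32, -1/16, 0 } → -59/512
val(RBBBBRRRBRR) = { -1, -1/2, -1/4, -1/8, -15/128 | -59/512, -29/256, -7/64, -3/32, -1/16, 0 } → -119/1024
val(RBBBBRRRBRRB) = { -1, -1/2, -1/4, -1/8, -15/128, -119/1024 | -59/512, -29/256, -7/64, -3/32, -1/16, 0 } → -237/2048
val(RBBBBRRRBRRBB) = { -1, -1/2, -1/4, -1/8, -15/128, -119/1024, -237/2048 | -59/512, -29/256, -7/64, -3/32, -1/16, 0 } → -473/4096

-473/4096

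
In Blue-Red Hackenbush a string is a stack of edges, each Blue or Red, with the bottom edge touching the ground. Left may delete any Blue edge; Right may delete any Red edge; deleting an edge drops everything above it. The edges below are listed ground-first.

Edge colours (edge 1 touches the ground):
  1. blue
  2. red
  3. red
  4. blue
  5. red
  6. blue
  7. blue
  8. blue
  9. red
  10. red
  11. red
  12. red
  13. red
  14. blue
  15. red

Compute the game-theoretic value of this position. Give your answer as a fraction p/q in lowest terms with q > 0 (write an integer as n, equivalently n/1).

5893/16384

1 of 15 · b · max L 0 · min R +∞ gives 1
2 of 15 · br · max L 0 · min R 1 gives 1/2
3 of 15 · brr · max L 0 · min R 1/2 gives 1/4
4 of 15 · brrb · max L 1/4 · min R 1/2 gives 3/8
5 of 15 · brrbr · max L 1/4 · min R 3/8 gives 5/16
6 of 15 · brrbrb · max L 5/16 · min R 3/8 gives 11/32
7 of 15 · brrbrbb · max L 11/32 · min R 3/8 gives 23/64
8 of 15 · brrbrbbb · max L 23/64 · min R 3/8 gives 47/128
9 of 15 · brrbrbbbr · max L 23/64 · min R 47/128 gives 93/256
10 of 15 · brrbrbbbrr · max L 23/64 · min R 93/256 gives 185/512
11 of 15 · brrbrbbbrrr · max L 23/64 · min R 185/512 gives 369/1024
12 of 15 · brrbrbbbrrrr · max L 23/64 · min R 369/1024 gives 737/2048
13 of 15 · brrbrbbbrrrrr · max L 23/64 · min R 737/2048 gives 1473/4096
14 of 15 · brrbrbbbrrrrrb · max L 1473/4096 · min R 737/2048 gives 2947/8192
15 of 15 · brrbrbbbrrrrrbr · max L 1473/4096 · min R 2947/8192 gives 5893/16384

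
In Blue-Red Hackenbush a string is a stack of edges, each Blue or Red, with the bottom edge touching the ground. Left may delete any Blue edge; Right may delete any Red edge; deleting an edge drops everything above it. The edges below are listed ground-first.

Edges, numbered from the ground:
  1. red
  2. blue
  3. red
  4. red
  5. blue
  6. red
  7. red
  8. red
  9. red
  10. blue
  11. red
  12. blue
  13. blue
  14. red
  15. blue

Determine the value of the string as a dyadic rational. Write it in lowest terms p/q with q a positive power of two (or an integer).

-14245/16384

Prefix values for red blue red red blue red red red red blue red blue blue red blue via {L|R} + simplicity:
1 of 15 · r · max L −∞ · min R 0 so -1
2 of 15 · rb · max L -1 · min R 0 so -1/2
3 of 15 · rbr · max L -1 · min R -1/2 so -3/4
4 of 15 · rbrr · max L -1 · min R -3/4 so -7/8
5 of 15 · rbrrb · max L -7/8 · min R -3/4 so -13/16
6 of 15 · rbrrbr · max L -7/8 · min R -13/16 so -27/32
7 of 15 · rbrrbrr · max L -7/8 · min R -27/32 so -55/64
8 of 15 · rbrrbrrr · max L -7/8 · min R -55/64 so -111/128
9 of 15 · rbrrbrrrr · max L -7/8 · min R -111/128 so -223/256
10 of 15 · rbrrbrrrrb · max L -223/256 · min R -111/128 so -445/512
11 of 15 · rbrrbrrrrbr · max L -223/256 · min R -445/512 so -891/1024
12 of 15 · rbrrbrrrrbrb · max L -891/1024 · min R -445/512 so -1781/2048
13 of 15 · rbrrbrrrrbrbb · max L -1781/2048 · min R -445/512 so -3561/4096
14 of 15 · rbrrbrrrrbrbbr · max L -1781/2048 · min R -3561/4096 so -7123/8192
15 of 15 · rbrrbrrrrbrbbrb · max L -7123/8192 · min R -3561/4096 so -14245/16384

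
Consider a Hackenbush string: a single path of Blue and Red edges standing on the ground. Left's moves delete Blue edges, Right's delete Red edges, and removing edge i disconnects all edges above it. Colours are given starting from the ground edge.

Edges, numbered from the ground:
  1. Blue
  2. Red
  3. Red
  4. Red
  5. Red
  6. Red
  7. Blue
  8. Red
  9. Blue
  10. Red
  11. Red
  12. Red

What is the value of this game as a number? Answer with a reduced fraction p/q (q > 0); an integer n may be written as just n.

Build val(s[:k]) for k = 1..12, string s = Blue Red Red Red Red Red Blue Red Blue Red Red Red.
val_1 [B]  L=[0]  R=[∅]  -> 1
val_2 [BR]  L=[0]  R=[1]  -> 1/2
val_3 [BRR]  L=[0]  R=[1/2,1]  -> 1/4
val_4 [BRRR]  L=[0]  R=[1/4,1/2,1]  -> 1/8
val_5 [BRRRR]  L=[0]  R=[1/8,1/4,1/2,1]  -> 1/16
val_6 [BRRRRR]  L=[0]  R=[1/16,1/8,1/4,1/2,1]  -> 1/32
val_7 [BRRRRRB]  L=[0,1/32]  R=[1/16,1/8,1/4,1/2,1]  -> 3/64
val_8 [BRRRRRBR]  L=[0,1/32]  R=[3/64,1/16,1/8,1/4,1/2,1]  -> 5/128
val_9 [BRRRRRBRB]  L=[0,1/32,5/128]  R=[3/64,1/16,1/8,1/4,1/2,1]  -> 11/256
val_10 [BRRRRRBRBR]  L=[0,1/32,5/128]  R=[11/256,3/64,1/16,1/8,1/4,1/2,1]  -> 21/512
val_11 [BRRRRRBRBRR]  L=[0,1/32,5/128]  R=[21/512,11/256,3/64,1/16,1/8,1/4,1/2,1]  -> 41/1024
val_12 [BRRRRRBRBRRR]  L=[0,1/32,5/128]  R=[41/1024,21/512,11/256,3/64,1/16,1/8,1/4,1/2,1]  -> 81/2048

81/2048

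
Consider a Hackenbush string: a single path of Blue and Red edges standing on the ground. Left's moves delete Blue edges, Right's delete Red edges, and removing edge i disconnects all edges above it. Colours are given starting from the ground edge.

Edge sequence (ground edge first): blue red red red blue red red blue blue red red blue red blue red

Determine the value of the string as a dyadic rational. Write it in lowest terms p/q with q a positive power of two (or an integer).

2453/16384

g_1 [b]  L=[0]  R=[none]  → 1
g_2 [br]  L=[0]  R=[1]  → 1/2
g_3 [brr]  L=[0]  R=[1/2 1]  → 1/4
g_4 [brrr]  L=[0]  R=[1/4 1/2 1]  → 1/8
g_5 [brrrb]  L=[0 1/8]  R=[1/4 1/2 1]  → 3/16
g_6 [brrrbr]  L=[0 1/8]  R=[3/16 1/4 1/2 1]  → 5/32
g_7 [brrrbrr]  L=[0 1/8]  R=[5/32 3/16 1/4 1/2 1]  → 9/64
g_8 [brrrbrrb]  L=[0 1/8 9/64]  R=[5/32 3/16 1/4 1/2 1]  → 19/128
g_9 [brrrbrrbb]  L=[0 1/8 9/64 19/128]  R=[5/32 3/16 1/4 1/2 1]  → 39/256
g_10 [brrrbrrbbr]  L=[0 1/8 9/64 19/128]  R=[39/256 5/32 3/16 1/4 1/2 1]  → 77/512
g_11 [brrrbrrbbrr]  L=[0 1/8 9/64 19/128]  R=[77/512 39/256 5/32 3/16 1/4 1/2 1]  → 153/1024
g_12 [brrrbrrbbrrb]  L=[0 1/8 9/64 19/128 153/1024]  R=[77/512 39/256 5/32 3/16 1/4 1/2 1]  → 307/2048
g_13 [brrrbrrbbrrbr]  L=[0 1/8 9/64 19/128 153/1024]  R=[307/2048 77/512 39/256 5/32 3/16 1/4 1/2 1]  → 613/4096
g_14 [brrrbrrbbrrbrb]  L=[0 1/8 9/64 19/128 153/1024 613/4096]  R=[307/2048 77/512 39/256 5/32 3/16 1/4 1/2 1]  → 1227/8192
g_15 [brrrbrrbbrrbrbr]  L=[0 1/8 9/64 19/128 153/1024 613/4096]  R=[1227/8192 307/2048 77/512 39/256 5/32 3/16 1/4 1/2 1]  → 2453/16384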